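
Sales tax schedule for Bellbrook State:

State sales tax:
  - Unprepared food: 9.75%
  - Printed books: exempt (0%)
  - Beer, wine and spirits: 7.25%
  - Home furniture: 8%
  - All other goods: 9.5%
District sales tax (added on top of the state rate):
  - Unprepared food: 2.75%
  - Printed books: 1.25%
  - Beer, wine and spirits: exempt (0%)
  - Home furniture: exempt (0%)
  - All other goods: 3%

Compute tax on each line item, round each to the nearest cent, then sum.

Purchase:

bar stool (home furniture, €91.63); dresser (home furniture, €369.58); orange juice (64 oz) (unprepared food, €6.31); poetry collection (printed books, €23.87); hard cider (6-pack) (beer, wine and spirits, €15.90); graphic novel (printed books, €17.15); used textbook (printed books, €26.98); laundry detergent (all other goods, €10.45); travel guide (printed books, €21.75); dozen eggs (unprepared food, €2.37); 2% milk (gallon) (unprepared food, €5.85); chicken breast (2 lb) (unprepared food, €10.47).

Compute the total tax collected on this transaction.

€43.61

Bar stool €91.63: home furniture → 8% + 0% district = 8% → €7.33
Dresser €369.58: home furniture → 8% + 0% district = 8% → €29.57
Orange juice (64 oz) €6.31: unprepared food → 9.75% + 2.75% district = 12.5% → €0.79
Poetry collection €23.87: printed books → 0% + 1.25% district = 1.25% → €0.30
Hard cider (6-pack) €15.90: beer, wine and spirits → 7.25% + 0% district = 7.25% → €1.15
Graphic novel €17.15: printed books → 0% + 1.25% district = 1.25% → €0.21
Used textbook €26.98: printed books → 0% + 1.25% district = 1.25% → €0.34
Laundry detergent €10.45: all other goods → 9.5% + 3% district = 12.5% → €1.31
Travel guide €21.75: printed books → 0% + 1.25% district = 1.25% → €0.27
Dozen eggs €2.37: unprepared food → 9.75% + 2.75% district = 12.5% → €0.30
2% milk (gallon) €5.85: unprepared food → 9.75% + 2.75% district = 12.5% → €0.73
Chicken breast (2 lb) €10.47: unprepared food → 9.75% + 2.75% district = 12.5% → €1.31
Total tax = €7.33 + €29.57 + €0.79 + €0.30 + €1.15 + €0.21 + €0.34 + €1.31 + €0.27 + €0.30 + €0.73 + €1.31 = €43.61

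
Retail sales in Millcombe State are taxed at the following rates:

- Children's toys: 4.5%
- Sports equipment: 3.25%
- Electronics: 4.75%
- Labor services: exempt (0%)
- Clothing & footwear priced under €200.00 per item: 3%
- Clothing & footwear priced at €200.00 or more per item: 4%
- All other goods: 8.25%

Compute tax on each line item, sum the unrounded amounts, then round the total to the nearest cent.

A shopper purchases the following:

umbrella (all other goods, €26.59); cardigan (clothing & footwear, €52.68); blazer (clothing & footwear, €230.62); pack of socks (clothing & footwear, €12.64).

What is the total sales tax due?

Umbrella €26.59: all other goods → 8.25% → €2.193675
Cardigan €52.68: clothing & footwear, under €200.00 → 3% → €1.5804
Blazer €230.62: clothing & footwear, €200.00 or more → 4% → €9.2248
Pack of socks €12.64: clothing & footwear, under €200.00 → 3% → €0.3792
Unrounded tax sum = €13.378075 → €13.38

€13.38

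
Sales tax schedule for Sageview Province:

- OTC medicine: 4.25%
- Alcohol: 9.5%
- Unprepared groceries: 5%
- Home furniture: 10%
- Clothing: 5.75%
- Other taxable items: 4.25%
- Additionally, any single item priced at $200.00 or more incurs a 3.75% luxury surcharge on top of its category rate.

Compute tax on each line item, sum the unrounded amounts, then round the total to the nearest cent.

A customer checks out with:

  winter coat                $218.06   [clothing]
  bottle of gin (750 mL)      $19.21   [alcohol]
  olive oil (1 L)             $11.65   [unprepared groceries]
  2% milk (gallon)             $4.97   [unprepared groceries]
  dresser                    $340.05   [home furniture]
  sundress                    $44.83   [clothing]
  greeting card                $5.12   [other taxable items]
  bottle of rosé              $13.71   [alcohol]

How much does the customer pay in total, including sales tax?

$731.83

Winter coat $218.06: clothing → 5.75% + 3.75% surcharge = 9.5% → $20.7157
Bottle of gin (750 mL) $19.21: alcohol → 9.5% → $1.82495
Olive oil (1 L) $11.65: unprepared groceries → 5% → $0.5825
2% milk (gallon) $4.97: unprepared groceries → 5% → $0.2485
Dresser $340.05: home furniture → 10% + 3.75% surcharge = 13.75% → $46.756875
Sundress $44.83: clothing → 5.75% → $2.577725
Greeting card $5.12: other taxable items → 4.25% → $0.2176
Bottle of rosé $13.71: alcohol → 9.5% → $1.30245
Subtotal = $657.60; unrounded tax = $74.2263 → $74.23; total due = $731.83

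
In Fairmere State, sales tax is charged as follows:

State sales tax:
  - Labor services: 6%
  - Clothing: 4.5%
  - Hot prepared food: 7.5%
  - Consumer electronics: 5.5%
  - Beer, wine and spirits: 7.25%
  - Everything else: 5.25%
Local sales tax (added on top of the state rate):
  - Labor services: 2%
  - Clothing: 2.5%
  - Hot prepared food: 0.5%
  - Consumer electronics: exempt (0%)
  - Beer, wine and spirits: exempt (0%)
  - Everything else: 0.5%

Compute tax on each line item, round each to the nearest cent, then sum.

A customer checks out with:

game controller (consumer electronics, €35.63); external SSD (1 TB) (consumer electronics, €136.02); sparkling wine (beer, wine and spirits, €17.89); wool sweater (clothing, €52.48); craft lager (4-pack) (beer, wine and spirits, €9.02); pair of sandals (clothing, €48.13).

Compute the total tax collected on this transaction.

Game controller €35.63: consumer electronics → 5.5% + 0% local = 5.5% → €1.96
External SSD (1 TB) €136.02: consumer electronics → 5.5% + 0% local = 5.5% → €7.48
Sparkling wine €17.89: beer, wine and spirits → 7.25% + 0% local = 7.25% → €1.30
Wool sweater €52.48: clothing → 4.5% + 2.5% local = 7% → €3.67
Craft lager (4-pack) €9.02: beer, wine and spirits → 7.25% + 0% local = 7.25% → €0.65
Pair of sandals €48.13: clothing → 4.5% + 2.5% local = 7% → €3.37
Total tax = €1.96 + €7.48 + €1.30 + €3.67 + €0.65 + €3.37 = €18.43

€18.43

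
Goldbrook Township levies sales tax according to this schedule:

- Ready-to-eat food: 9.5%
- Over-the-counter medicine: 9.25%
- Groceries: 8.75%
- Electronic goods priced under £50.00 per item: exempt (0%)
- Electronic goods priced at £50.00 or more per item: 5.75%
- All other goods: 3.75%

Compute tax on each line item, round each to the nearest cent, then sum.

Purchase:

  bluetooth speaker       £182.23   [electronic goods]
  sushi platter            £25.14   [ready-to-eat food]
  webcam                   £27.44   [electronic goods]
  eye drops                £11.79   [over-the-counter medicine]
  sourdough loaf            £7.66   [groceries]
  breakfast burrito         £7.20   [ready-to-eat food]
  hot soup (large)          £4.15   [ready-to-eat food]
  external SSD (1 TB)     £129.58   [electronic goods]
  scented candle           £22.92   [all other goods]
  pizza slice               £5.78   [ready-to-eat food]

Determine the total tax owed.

£24.56

Bluetooth speaker £182.23: electronic goods, £50.00 or more → 5.75% → £10.48
Sushi platter £25.14: ready-to-eat food → 9.5% → £2.39
Webcam £27.44: electronic goods, under £50.00 → 0% → £0.00
Eye drops £11.79: over-the-counter medicine → 9.25% → £1.09
Sourdough loaf £7.66: groceries → 8.75% → £0.67
Breakfast burrito £7.20: ready-to-eat food → 9.5% → £0.68
Hot soup (large) £4.15: ready-to-eat food → 9.5% → £0.39
External SSD (1 TB) £129.58: electronic goods, £50.00 or more → 5.75% → £7.45
Scented candle £22.92: all other goods → 3.75% → £0.86
Pizza slice £5.78: ready-to-eat food → 9.5% → £0.55
Total tax = £10.48 + £2.39 + £1.09 + £0.67 + £0.68 + £0.39 + £7.45 + £0.86 + £0.55 = £24.56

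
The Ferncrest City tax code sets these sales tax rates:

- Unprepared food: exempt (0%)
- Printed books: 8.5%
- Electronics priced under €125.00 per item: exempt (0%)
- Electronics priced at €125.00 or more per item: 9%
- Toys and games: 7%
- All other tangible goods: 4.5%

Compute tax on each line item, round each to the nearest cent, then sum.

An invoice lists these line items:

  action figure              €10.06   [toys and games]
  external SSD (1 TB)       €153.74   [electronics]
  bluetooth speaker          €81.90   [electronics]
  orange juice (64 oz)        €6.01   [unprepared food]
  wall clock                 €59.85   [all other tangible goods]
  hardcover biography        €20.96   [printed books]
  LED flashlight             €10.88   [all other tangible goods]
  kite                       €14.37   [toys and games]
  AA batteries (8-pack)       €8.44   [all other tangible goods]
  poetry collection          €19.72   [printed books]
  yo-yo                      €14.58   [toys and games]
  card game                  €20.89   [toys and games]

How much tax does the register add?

Action figure €10.06: toys and games → 7% → €0.70
External SSD (1 TB) €153.74: electronics, €125.00 or more → 9% → €13.84
Bluetooth speaker €81.90: electronics, under €125.00 → 0% → €0.00
Orange juice (64 oz) €6.01: unprepared food → 0% → €0.00
Wall clock €59.85: all other tangible goods → 4.5% → €2.69
Hardcover biography €20.96: printed books → 8.5% → €1.78
LED flashlight €10.88: all other tangible goods → 4.5% → €0.49
Kite €14.37: toys and games → 7% → €1.01
AA batteries (8-pack) €8.44: all other tangible goods → 4.5% → €0.38
Poetry collection €19.72: printed books → 8.5% → €1.68
Yo-yo €14.58: toys and games → 7% → €1.02
Card game €20.89: toys and games → 7% → €1.46
Total tax = €0.70 + €13.84 + €2.69 + €1.78 + €0.49 + €1.01 + €0.38 + €1.68 + €1.02 + €1.46 = €25.05

€25.05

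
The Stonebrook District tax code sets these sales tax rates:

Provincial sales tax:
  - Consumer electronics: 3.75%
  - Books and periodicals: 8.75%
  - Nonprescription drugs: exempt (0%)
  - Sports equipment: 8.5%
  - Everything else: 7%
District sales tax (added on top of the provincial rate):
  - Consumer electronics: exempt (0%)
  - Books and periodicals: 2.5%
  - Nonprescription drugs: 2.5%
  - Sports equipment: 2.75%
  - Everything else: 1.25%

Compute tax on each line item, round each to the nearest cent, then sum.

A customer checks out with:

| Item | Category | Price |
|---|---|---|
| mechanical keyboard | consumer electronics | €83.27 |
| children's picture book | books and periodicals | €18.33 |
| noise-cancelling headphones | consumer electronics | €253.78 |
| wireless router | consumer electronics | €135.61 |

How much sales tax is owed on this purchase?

Mechanical keyboard €83.27: consumer electronics → 3.75% + 0% district = 3.75% → €3.12
Children's picture book €18.33: books and periodicals → 8.75% + 2.5% district = 11.25% → €2.06
Noise-cancelling headphones €253.78: consumer electronics → 3.75% + 0% district = 3.75% → €9.52
Wireless router €135.61: consumer electronics → 3.75% + 0% district = 3.75% → €5.09
Total tax = €3.12 + €2.06 + €9.52 + €5.09 = €19.79

€19.79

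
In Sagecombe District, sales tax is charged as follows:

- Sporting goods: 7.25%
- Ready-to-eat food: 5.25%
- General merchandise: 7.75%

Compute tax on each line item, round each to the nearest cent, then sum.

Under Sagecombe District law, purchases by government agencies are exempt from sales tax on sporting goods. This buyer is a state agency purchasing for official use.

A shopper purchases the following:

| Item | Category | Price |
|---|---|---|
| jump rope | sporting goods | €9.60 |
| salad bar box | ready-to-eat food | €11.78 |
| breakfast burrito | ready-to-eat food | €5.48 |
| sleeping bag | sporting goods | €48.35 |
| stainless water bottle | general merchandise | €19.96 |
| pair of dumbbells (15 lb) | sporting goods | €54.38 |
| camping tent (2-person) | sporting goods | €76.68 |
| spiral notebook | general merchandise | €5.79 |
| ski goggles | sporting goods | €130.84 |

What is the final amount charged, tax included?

Jump rope €9.60: sporting goods, buyer-exempt → 0% → €0.00
Salad bar box €11.78: ready-to-eat food → 5.25% → €0.62
Breakfast burrito €5.48: ready-to-eat food → 5.25% → €0.29
Sleeping bag €48.35: sporting goods, buyer-exempt → 0% → €0.00
Stainless water bottle €19.96: general merchandise → 7.75% → €1.55
Pair of dumbbells (15 lb) €54.38: sporting goods, buyer-exempt → 0% → €0.00
Camping tent (2-person) €76.68: sporting goods, buyer-exempt → 0% → €0.00
Spiral notebook €5.79: general merchandise → 7.75% → €0.45
Ski goggles €130.84: sporting goods, buyer-exempt → 0% → €0.00
Subtotal = €362.86; tax = €2.91; total due = €365.77

€365.77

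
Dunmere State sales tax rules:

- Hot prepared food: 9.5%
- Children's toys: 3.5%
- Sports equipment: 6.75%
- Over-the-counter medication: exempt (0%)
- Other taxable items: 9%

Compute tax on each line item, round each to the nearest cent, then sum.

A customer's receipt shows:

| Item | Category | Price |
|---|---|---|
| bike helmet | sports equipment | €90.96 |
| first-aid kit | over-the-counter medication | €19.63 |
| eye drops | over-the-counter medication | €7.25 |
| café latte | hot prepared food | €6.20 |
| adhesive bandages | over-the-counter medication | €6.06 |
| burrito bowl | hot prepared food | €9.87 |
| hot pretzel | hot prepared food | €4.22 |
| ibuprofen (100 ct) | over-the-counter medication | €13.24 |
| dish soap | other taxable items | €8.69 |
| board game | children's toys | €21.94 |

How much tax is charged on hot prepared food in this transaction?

Café latte €6.20: hot prepared food → 9.5% → €0.59
Burrito bowl €9.87: hot prepared food → 9.5% → €0.94
Hot pretzel €4.22: hot prepared food → 9.5% → €0.40
Tax on hot prepared food = €0.59 + €0.94 + €0.40 = €1.93

€1.93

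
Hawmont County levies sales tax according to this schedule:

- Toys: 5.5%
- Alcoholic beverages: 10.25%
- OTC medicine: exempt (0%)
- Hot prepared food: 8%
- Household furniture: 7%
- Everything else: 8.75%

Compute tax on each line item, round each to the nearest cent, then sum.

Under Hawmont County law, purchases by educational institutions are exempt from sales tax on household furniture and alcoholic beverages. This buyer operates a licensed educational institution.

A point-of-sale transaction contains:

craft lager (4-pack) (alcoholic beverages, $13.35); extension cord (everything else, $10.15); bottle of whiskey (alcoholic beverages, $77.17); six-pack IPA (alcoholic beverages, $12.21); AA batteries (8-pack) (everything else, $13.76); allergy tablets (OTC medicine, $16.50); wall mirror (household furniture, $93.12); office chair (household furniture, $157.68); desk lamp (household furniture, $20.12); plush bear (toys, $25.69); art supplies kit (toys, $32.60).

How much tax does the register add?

Craft lager (4-pack) $13.35: alcoholic beverages, buyer-exempt → 0% → $0.00
Extension cord $10.15: everything else → 8.75% → $0.89
Bottle of whiskey $77.17: alcoholic beverages, buyer-exempt → 0% → $0.00
Six-pack IPA $12.21: alcoholic beverages, buyer-exempt → 0% → $0.00
AA batteries (8-pack) $13.76: everything else → 8.75% → $1.20
Allergy tablets $16.50: OTC medicine → 0% → $0.00
Wall mirror $93.12: household furniture, buyer-exempt → 0% → $0.00
Office chair $157.68: household furniture, buyer-exempt → 0% → $0.00
Desk lamp $20.12: household furniture, buyer-exempt → 0% → $0.00
Plush bear $25.69: toys → 5.5% → $1.41
Art supplies kit $32.60: toys → 5.5% → $1.79
Total tax = $0.89 + $1.20 + $1.41 + $1.79 = $5.29

$5.29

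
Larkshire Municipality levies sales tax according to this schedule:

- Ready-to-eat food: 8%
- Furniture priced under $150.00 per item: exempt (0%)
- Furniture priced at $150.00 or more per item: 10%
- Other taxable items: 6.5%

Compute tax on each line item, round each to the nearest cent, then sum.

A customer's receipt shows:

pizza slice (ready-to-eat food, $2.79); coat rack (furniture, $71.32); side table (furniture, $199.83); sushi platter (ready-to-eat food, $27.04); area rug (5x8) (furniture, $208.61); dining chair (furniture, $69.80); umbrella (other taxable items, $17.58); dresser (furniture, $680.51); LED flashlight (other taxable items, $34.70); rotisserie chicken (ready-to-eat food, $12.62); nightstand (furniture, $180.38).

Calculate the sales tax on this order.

$133.72

Pizza slice $2.79: ready-to-eat food → 8% → $0.22
Coat rack $71.32: furniture, under $150.00 → 0% → $0.00
Side table $199.83: furniture, $150.00 or more → 10% → $19.98
Sushi platter $27.04: ready-to-eat food → 8% → $2.16
Area rug (5x8) $208.61: furniture, $150.00 or more → 10% → $20.86
Dining chair $69.80: furniture, under $150.00 → 0% → $0.00
Umbrella $17.58: other taxable items → 6.5% → $1.14
Dresser $680.51: furniture, $150.00 or more → 10% → $68.05
LED flashlight $34.70: other taxable items → 6.5% → $2.26
Rotisserie chicken $12.62: ready-to-eat food → 8% → $1.01
Nightstand $180.38: furniture, $150.00 or more → 10% → $18.04
Total tax = $0.22 + $19.98 + $2.16 + $20.86 + $1.14 + $68.05 + $2.26 + $1.01 + $18.04 = $133.72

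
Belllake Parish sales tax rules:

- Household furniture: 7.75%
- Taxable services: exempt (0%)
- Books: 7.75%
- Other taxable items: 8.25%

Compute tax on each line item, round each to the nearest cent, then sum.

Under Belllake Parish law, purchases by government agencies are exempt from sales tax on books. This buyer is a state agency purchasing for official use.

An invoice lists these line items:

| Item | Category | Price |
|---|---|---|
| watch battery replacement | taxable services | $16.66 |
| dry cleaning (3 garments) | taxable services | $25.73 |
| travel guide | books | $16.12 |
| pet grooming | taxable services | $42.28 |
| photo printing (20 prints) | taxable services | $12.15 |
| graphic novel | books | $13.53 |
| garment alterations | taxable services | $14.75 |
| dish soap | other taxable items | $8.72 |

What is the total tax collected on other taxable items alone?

$0.72

Dish soap $8.72: other taxable items → 8.25% → $0.72
Tax on other taxable items = $0.72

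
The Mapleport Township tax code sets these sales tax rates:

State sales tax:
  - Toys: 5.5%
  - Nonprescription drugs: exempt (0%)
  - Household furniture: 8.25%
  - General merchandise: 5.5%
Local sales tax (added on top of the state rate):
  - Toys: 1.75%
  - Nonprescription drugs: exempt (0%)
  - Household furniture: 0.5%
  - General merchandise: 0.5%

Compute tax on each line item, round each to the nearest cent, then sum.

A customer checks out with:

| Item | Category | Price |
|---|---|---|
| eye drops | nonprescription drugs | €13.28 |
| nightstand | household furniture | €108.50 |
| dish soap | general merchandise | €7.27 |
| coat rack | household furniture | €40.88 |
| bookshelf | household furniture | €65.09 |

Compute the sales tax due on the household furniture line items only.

€18.77

Nightstand €108.50: household furniture → 8.25% + 0.5% local = 8.75% → €9.49
Coat rack €40.88: household furniture → 8.25% + 0.5% local = 8.75% → €3.58
Bookshelf €65.09: household furniture → 8.25% + 0.5% local = 8.75% → €5.70
Tax on household furniture = €9.49 + €3.58 + €5.70 = €18.77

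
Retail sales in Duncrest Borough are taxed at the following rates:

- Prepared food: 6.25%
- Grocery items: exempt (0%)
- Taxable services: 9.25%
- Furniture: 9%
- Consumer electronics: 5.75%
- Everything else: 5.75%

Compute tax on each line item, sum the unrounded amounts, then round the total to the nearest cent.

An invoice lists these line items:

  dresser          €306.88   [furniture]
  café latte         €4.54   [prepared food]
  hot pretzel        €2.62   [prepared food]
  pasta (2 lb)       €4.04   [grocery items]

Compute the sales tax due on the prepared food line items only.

€0.45

Café latte €4.54: prepared food → 6.25% → €0.28375
Hot pretzel €2.62: prepared food → 6.25% → €0.16375
Tax on prepared food: unrounded sum = €0.4475 → €0.45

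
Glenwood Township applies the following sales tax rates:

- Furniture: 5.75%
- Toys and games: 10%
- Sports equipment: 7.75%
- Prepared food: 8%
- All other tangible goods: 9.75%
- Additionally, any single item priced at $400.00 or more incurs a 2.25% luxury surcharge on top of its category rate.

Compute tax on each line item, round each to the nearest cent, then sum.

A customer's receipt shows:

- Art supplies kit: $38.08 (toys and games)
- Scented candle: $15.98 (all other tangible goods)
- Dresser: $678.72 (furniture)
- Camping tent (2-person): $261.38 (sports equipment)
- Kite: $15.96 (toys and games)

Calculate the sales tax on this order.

$81.53

Art supplies kit $38.08: toys and games → 10% → $3.81
Scented candle $15.98: all other tangible goods → 9.75% → $1.56
Dresser $678.72: furniture → 5.75% + 2.25% surcharge = 8% → $54.30
Camping tent (2-person) $261.38: sports equipment → 7.75% → $20.26
Kite $15.96: toys and games → 10% → $1.60
Total tax = $3.81 + $1.56 + $54.30 + $20.26 + $1.60 = $81.53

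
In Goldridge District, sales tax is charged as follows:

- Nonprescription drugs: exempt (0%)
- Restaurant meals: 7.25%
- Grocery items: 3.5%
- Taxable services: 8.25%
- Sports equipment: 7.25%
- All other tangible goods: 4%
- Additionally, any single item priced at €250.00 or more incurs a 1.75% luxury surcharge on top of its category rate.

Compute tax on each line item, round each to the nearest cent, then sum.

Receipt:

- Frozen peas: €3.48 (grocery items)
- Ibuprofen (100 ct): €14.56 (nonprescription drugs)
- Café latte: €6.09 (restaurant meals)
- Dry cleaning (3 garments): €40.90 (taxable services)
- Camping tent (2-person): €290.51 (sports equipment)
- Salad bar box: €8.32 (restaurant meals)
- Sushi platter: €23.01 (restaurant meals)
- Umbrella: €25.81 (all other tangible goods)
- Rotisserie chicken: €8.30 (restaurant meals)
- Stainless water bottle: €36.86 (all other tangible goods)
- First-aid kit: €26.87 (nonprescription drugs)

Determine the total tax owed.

Frozen peas €3.48: grocery items → 3.5% → €0.12
Ibuprofen (100 ct) €14.56: nonprescription drugs → 0% → €0.00
Café latte €6.09: restaurant meals → 7.25% → €0.44
Dry cleaning (3 garments) €40.90: taxable services → 8.25% → €3.37
Camping tent (2-person) €290.51: sports equipment → 7.25% + 1.75% surcharge = 9% → €26.15
Salad bar box €8.32: restaurant meals → 7.25% → €0.60
Sushi platter €23.01: restaurant meals → 7.25% → €1.67
Umbrella €25.81: all other tangible goods → 4% → €1.03
Rotisserie chicken €8.30: restaurant meals → 7.25% → €0.60
Stainless water bottle €36.86: all other tangible goods → 4% → €1.47
First-aid kit €26.87: nonprescription drugs → 0% → €0.00
Total tax = €0.12 + €0.44 + €3.37 + €26.15 + €0.60 + €1.67 + €1.03 + €0.60 + €1.47 = €35.45

€35.45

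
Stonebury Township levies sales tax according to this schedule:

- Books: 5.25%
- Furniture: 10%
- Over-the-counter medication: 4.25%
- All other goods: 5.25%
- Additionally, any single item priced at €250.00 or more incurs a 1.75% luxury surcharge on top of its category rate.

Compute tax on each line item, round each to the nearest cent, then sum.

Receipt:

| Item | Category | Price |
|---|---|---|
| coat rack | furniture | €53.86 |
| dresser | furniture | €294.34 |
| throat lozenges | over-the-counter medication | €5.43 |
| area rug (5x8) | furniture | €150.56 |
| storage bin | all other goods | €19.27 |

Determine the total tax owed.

€56.27

Coat rack €53.86: furniture → 10% → €5.39
Dresser €294.34: furniture → 10% + 1.75% surcharge = 11.75% → €34.58
Throat lozenges €5.43: over-the-counter medication → 4.25% → €0.23
Area rug (5x8) €150.56: furniture → 10% → €15.06
Storage bin €19.27: all other goods → 5.25% → €1.01
Total tax = €5.39 + €34.58 + €0.23 + €15.06 + €1.01 = €56.27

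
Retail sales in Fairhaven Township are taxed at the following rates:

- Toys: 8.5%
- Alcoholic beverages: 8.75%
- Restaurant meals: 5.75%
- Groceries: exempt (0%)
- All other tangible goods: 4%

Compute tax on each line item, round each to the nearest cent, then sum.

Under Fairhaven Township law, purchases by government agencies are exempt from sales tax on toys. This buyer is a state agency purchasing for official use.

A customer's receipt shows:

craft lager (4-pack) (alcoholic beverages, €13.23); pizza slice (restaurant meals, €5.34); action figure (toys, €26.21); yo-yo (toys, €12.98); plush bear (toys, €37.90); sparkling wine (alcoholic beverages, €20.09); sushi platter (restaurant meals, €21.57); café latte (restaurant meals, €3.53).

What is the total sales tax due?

€4.67

Craft lager (4-pack) €13.23: alcoholic beverages → 8.75% → €1.16
Pizza slice €5.34: restaurant meals → 5.75% → €0.31
Action figure €26.21: toys, buyer-exempt → 0% → €0.00
Yo-yo €12.98: toys, buyer-exempt → 0% → €0.00
Plush bear €37.90: toys, buyer-exempt → 0% → €0.00
Sparkling wine €20.09: alcoholic beverages → 8.75% → €1.76
Sushi platter €21.57: restaurant meals → 5.75% → €1.24
Café latte €3.53: restaurant meals → 5.75% → €0.20
Total tax = €1.16 + €0.31 + €1.76 + €1.24 + €0.20 = €4.67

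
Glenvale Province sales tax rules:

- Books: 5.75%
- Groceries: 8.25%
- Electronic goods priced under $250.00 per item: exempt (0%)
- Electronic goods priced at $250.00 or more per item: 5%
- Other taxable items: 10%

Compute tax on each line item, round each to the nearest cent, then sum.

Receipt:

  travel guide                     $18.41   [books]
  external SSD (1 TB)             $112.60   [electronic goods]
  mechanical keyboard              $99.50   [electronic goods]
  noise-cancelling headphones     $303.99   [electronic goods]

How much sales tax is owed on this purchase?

Travel guide $18.41: books → 5.75% → $1.06
External SSD (1 TB) $112.60: electronic goods, under $250.00 → 0% → $0.00
Mechanical keyboard $99.50: electronic goods, under $250.00 → 0% → $0.00
Noise-cancelling headphones $303.99: electronic goods, $250.00 or more → 5% → $15.20
Total tax = $1.06 + $15.20 = $16.26

$16.26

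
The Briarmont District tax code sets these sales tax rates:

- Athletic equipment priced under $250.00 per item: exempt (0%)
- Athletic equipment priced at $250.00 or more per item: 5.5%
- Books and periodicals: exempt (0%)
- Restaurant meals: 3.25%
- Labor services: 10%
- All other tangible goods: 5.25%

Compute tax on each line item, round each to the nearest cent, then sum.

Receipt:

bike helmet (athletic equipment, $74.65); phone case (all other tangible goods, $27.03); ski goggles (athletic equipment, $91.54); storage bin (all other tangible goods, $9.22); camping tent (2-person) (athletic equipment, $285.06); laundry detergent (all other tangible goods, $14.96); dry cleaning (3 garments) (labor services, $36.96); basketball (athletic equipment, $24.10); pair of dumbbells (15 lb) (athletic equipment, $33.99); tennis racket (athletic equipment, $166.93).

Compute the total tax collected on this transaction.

Bike helmet $74.65: athletic equipment, under $250.00 → 0% → $0.00
Phone case $27.03: all other tangible goods → 5.25% → $1.42
Ski goggles $91.54: athletic equipment, under $250.00 → 0% → $0.00
Storage bin $9.22: all other tangible goods → 5.25% → $0.48
Camping tent (2-person) $285.06: athletic equipment, $250.00 or more → 5.5% → $15.68
Laundry detergent $14.96: all other tangible goods → 5.25% → $0.79
Dry cleaning (3 garments) $36.96: labor services → 10% → $3.70
Basketball $24.10: athletic equipment, under $250.00 → 0% → $0.00
Pair of dumbbells (15 lb) $33.99: athletic equipment, under $250.00 → 0% → $0.00
Tennis racket $166.93: athletic equipment, under $250.00 → 0% → $0.00
Total tax = $1.42 + $0.48 + $15.68 + $0.79 + $3.70 = $22.07

$22.07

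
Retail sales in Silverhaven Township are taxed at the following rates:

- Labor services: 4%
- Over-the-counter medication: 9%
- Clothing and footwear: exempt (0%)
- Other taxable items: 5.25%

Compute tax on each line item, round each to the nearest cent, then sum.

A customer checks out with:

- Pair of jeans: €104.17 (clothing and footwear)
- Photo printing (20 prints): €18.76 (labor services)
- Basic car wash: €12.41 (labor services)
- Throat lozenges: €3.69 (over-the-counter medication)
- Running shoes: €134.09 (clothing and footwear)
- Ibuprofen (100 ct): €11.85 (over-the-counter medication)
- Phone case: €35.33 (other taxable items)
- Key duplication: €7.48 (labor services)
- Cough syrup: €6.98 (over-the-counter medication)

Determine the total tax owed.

Pair of jeans €104.17: clothing and footwear → 0% → €0.00
Photo printing (20 prints) €18.76: labor services → 4% → €0.75
Basic car wash €12.41: labor services → 4% → €0.50
Throat lozenges €3.69: over-the-counter medication → 9% → €0.33
Running shoes €134.09: clothing and footwear → 0% → €0.00
Ibuprofen (100 ct) €11.85: over-the-counter medication → 9% → €1.07
Phone case €35.33: other taxable items → 5.25% → €1.85
Key duplication €7.48: labor services → 4% → €0.30
Cough syrup €6.98: over-the-counter medication → 9% → €0.63
Total tax = €0.75 + €0.50 + €0.33 + €1.07 + €1.85 + €0.30 + €0.63 = €5.43

€5.43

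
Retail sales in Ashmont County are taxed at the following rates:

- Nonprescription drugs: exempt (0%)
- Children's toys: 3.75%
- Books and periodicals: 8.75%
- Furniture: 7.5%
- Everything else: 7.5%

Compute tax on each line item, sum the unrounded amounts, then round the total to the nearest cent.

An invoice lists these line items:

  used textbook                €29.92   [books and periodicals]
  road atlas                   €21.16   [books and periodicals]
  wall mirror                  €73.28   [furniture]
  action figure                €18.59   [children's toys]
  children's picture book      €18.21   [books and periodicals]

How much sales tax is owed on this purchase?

Used textbook €29.92: books and periodicals → 8.75% → €2.618
Road atlas €21.16: books and periodicals → 8.75% → €1.8515
Wall mirror €73.28: furniture → 7.5% → €5.496
Action figure €18.59: children's toys → 3.75% → €0.697125
Children's picture book €18.21: books and periodicals → 8.75% → €1.593375
Unrounded tax sum = €12.256 → €12.26

€12.26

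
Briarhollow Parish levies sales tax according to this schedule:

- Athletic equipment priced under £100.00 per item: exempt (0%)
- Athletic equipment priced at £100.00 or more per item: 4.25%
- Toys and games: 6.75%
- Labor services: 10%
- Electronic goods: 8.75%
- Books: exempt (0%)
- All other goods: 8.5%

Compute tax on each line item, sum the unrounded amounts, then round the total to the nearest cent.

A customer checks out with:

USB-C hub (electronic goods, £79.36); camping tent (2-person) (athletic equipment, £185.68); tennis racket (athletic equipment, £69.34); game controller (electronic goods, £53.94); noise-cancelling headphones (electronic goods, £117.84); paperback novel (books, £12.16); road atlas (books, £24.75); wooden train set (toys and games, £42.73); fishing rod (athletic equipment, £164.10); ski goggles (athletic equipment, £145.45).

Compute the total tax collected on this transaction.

£45.91

USB-C hub £79.36: electronic goods → 8.75% → £6.944
Camping tent (2-person) £185.68: athletic equipment, £100.00 or more → 4.25% → £7.8914
Tennis racket £69.34: athletic equipment, under £100.00 → 0% → £0.00
Game controller £53.94: electronic goods → 8.75% → £4.71975
Noise-cancelling headphones £117.84: electronic goods → 8.75% → £10.311
Paperback novel £12.16: books → 0% → £0.00
Road atlas £24.75: books → 0% → £0.00
Wooden train set £42.73: toys and games → 6.75% → £2.884275
Fishing rod £164.10: athletic equipment, £100.00 or more → 4.25% → £6.97425
Ski goggles £145.45: athletic equipment, £100.00 or more → 4.25% → £6.181625
Unrounded tax sum = £45.9063 → £45.91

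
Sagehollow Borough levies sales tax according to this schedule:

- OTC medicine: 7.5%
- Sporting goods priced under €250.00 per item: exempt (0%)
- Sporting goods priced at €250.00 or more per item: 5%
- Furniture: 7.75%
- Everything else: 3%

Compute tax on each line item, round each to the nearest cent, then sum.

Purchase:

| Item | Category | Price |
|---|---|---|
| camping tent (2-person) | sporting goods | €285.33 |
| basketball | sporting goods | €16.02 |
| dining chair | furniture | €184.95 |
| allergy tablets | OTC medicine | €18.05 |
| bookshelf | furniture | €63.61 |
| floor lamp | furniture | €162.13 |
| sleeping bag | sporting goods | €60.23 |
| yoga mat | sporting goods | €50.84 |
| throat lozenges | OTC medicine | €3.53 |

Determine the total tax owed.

€47.71

Camping tent (2-person) €285.33: sporting goods, €250.00 or more → 5% → €14.27
Basketball €16.02: sporting goods, under €250.00 → 0% → €0.00
Dining chair €184.95: furniture → 7.75% → €14.33
Allergy tablets €18.05: OTC medicine → 7.5% → €1.35
Bookshelf €63.61: furniture → 7.75% → €4.93
Floor lamp €162.13: furniture → 7.75% → €12.57
Sleeping bag €60.23: sporting goods, under €250.00 → 0% → €0.00
Yoga mat €50.84: sporting goods, under €250.00 → 0% → €0.00
Throat lozenges €3.53: OTC medicine → 7.5% → €0.26
Total tax = €14.27 + €14.33 + €1.35 + €4.93 + €12.57 + €0.26 = €47.71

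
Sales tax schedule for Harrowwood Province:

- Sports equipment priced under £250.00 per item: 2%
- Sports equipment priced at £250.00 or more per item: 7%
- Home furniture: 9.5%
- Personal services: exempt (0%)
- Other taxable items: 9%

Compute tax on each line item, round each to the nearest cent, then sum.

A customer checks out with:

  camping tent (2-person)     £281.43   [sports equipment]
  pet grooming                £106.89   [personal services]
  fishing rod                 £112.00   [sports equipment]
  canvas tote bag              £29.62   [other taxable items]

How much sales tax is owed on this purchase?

Camping tent (2-person) £281.43: sports equipment, £250.00 or more → 7% → £19.70
Pet grooming £106.89: personal services → 0% → £0.00
Fishing rod £112.00: sports equipment, under £250.00 → 2% → £2.24
Canvas tote bag £29.62: other taxable items → 9% → £2.67
Total tax = £19.70 + £2.24 + £2.67 = £24.61

£24.61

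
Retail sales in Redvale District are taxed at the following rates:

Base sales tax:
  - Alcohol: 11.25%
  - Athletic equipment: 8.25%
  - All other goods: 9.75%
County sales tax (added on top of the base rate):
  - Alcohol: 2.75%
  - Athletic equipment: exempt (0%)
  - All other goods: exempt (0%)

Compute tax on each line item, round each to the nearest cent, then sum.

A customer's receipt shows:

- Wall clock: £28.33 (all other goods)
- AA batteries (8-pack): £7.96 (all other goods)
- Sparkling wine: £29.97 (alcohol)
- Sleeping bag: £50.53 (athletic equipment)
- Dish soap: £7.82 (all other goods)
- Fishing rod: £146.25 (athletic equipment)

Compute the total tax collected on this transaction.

£24.74

Wall clock £28.33: all other goods → 9.75% + 0% county = 9.75% → £2.76
AA batteries (8-pack) £7.96: all other goods → 9.75% + 0% county = 9.75% → £0.78
Sparkling wine £29.97: alcohol → 11.25% + 2.75% county = 14% → £4.20
Sleeping bag £50.53: athletic equipment → 8.25% + 0% county = 8.25% → £4.17
Dish soap £7.82: all other goods → 9.75% + 0% county = 9.75% → £0.76
Fishing rod £146.25: athletic equipment → 8.25% + 0% county = 8.25% → £12.07
Total tax = £2.76 + £0.78 + £4.20 + £4.17 + £0.76 + £12.07 = £24.74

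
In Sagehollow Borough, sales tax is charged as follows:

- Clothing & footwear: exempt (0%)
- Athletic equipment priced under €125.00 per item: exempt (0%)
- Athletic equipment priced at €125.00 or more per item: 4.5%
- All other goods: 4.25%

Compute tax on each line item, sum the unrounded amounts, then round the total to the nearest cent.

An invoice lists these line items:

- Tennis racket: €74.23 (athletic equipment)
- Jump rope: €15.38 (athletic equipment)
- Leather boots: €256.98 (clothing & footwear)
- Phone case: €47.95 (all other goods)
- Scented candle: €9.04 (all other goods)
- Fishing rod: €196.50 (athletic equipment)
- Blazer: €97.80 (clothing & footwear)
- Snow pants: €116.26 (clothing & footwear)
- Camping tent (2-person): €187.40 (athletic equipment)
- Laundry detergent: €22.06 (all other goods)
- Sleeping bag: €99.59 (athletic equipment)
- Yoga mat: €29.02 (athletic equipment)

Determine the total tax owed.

Tennis racket €74.23: athletic equipment, under €125.00 → 0% → €0.00
Jump rope €15.38: athletic equipment, under €125.00 → 0% → €0.00
Leather boots €256.98: clothing & footwear → 0% → €0.00
Phone case €47.95: all other goods → 4.25% → €2.037875
Scented candle €9.04: all other goods → 4.25% → €0.3842
Fishing rod €196.50: athletic equipment, €125.00 or more → 4.5% → €8.8425
Blazer €97.80: clothing & footwear → 0% → €0.00
Snow pants €116.26: clothing & footwear → 0% → €0.00
Camping tent (2-person) €187.40: athletic equipment, €125.00 or more → 4.5% → €8.433
Laundry detergent €22.06: all other goods → 4.25% → €0.93755
Sleeping bag €99.59: athletic equipment, under €125.00 → 0% → €0.00
Yoga mat €29.02: athletic equipment, under €125.00 → 0% → €0.00
Unrounded tax sum = €20.635125 → €20.64

€20.64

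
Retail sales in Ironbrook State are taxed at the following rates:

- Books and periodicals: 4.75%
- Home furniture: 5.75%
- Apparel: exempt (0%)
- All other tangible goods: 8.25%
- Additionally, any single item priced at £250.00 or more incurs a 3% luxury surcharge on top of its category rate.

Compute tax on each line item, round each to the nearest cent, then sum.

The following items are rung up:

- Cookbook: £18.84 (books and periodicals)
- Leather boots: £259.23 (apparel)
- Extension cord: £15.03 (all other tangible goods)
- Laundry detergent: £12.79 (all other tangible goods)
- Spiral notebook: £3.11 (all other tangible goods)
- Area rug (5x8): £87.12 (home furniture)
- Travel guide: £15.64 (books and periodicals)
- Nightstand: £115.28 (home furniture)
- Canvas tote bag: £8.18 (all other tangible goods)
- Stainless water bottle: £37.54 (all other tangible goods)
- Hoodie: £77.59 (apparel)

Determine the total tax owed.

£27.38

Cookbook £18.84: books and periodicals → 4.75% → £0.89
Leather boots £259.23: apparel → 0% + 3% surcharge = 3% → £7.78
Extension cord £15.03: all other tangible goods → 8.25% → £1.24
Laundry detergent £12.79: all other tangible goods → 8.25% → £1.06
Spiral notebook £3.11: all other tangible goods → 8.25% → £0.26
Area rug (5x8) £87.12: home furniture → 5.75% → £5.01
Travel guide £15.64: books and periodicals → 4.75% → £0.74
Nightstand £115.28: home furniture → 5.75% → £6.63
Canvas tote bag £8.18: all other tangible goods → 8.25% → £0.67
Stainless water bottle £37.54: all other tangible goods → 8.25% → £3.10
Hoodie £77.59: apparel → 0% → £0.00
Total tax = £0.89 + £7.78 + £1.24 + £1.06 + £0.26 + £5.01 + £0.74 + £6.63 + £0.67 + £3.10 = £27.38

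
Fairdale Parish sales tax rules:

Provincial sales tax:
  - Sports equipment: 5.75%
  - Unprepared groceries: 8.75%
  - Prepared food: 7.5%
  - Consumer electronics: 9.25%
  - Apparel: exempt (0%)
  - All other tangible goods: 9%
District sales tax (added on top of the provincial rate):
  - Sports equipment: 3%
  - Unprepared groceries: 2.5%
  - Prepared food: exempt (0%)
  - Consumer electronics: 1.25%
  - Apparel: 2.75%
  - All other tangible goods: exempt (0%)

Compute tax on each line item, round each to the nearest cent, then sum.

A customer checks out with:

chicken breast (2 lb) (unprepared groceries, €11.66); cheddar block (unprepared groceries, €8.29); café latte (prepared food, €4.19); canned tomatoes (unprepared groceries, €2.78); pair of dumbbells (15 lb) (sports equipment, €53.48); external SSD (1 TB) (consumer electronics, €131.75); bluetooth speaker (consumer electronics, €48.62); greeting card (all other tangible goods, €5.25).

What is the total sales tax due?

Chicken breast (2 lb) €11.66: unprepared groceries → 8.75% + 2.5% district = 11.25% → €1.31
Cheddar block €8.29: unprepared groceries → 8.75% + 2.5% district = 11.25% → €0.93
Café latte €4.19: prepared food → 7.5% + 0% district = 7.5% → €0.31
Canned tomatoes €2.78: unprepared groceries → 8.75% + 2.5% district = 11.25% → €0.31
Pair of dumbbells (15 lb) €53.48: sports equipment → 5.75% + 3% district = 8.75% → €4.68
External SSD (1 TB) €131.75: consumer electronics → 9.25% + 1.25% district = 10.5% → €13.83
Bluetooth speaker €48.62: consumer electronics → 9.25% + 1.25% district = 10.5% → €5.11
Greeting card €5.25: all other tangible goods → 9% + 0% district = 9% → €0.47
Total tax = €1.31 + €0.93 + €0.31 + €0.31 + €4.68 + €13.83 + €5.11 + €0.47 = €26.95

€26.95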